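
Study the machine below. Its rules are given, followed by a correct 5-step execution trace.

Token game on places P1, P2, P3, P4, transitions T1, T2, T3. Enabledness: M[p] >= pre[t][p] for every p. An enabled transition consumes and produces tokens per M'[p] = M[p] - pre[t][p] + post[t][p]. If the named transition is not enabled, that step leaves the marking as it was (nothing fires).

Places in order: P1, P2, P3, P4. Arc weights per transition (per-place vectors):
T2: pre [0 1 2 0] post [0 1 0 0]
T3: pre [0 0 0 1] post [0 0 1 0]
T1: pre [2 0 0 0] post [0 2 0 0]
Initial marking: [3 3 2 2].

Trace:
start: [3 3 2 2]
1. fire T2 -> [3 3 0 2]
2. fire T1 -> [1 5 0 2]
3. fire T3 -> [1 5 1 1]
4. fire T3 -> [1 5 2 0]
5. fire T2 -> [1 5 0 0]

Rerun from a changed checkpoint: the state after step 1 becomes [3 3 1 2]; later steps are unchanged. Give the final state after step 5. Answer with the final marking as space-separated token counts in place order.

1 5 1 0

state after step 1 := [3 3 1 2]
2. fire T1 -> [1 5 1 2]
3. fire T3 -> [1 5 2 1]
4. fire T3 -> [1 5 3 0]
5. fire T2 -> [1 5 1 0]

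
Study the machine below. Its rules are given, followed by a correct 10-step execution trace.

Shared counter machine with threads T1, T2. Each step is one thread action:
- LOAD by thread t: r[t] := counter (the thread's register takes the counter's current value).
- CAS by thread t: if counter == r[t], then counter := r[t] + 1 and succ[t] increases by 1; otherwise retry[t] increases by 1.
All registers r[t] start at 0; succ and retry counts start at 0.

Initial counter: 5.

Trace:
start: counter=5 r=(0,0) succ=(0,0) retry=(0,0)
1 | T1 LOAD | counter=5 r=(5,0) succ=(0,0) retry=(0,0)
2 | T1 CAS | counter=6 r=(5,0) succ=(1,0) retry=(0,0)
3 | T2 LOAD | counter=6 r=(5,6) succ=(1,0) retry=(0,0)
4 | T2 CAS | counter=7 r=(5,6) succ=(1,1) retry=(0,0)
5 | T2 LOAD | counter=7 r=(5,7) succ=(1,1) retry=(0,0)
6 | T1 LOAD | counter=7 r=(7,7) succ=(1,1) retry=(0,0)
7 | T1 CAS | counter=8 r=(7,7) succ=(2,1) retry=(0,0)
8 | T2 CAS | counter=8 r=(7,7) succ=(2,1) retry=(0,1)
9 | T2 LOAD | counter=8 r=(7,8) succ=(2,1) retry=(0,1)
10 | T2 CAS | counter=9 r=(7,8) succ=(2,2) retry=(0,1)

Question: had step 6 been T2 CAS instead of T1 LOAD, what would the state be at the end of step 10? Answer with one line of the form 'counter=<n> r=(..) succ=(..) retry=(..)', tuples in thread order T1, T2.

(re-executing from step 6 with the substitution; state before step 6: counter=7 r=(5,7) succ=(1,1) retry=(0,0))
6 | T2 CAS | counter=8 r=(5,7) succ=(1,2) retry=(0,0)
7 | T1 CAS | counter=8 r=(5,7) succ=(1,2) retry=(1,0)
8 | T2 CAS | counter=8 r=(5,7) succ=(1,2) retry=(1,1)
9 | T2 LOAD | counter=8 r=(5,8) succ=(1,2) retry=(1,1)
10 | T2 CAS | counter=9 r=(5,8) succ=(1,3) retry=(1,1)

counter=9 r=(5,8) succ=(1,3) retry=(1,1)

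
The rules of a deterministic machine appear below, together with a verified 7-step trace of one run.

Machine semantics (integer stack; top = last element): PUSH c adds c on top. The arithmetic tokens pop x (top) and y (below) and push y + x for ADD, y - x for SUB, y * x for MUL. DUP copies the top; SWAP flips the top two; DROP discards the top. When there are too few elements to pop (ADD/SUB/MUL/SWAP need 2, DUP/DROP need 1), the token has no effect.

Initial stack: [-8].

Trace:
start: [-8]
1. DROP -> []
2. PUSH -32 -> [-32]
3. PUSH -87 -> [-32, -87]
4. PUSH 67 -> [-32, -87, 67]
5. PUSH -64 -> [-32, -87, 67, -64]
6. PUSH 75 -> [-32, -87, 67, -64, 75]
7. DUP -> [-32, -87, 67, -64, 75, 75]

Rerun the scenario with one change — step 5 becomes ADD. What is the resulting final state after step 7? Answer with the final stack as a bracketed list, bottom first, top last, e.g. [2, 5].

(re-executing from step 5 with the substitution; state before step 5: [-32, -87, 67])
5. ADD -> [-32, -20]
6. PUSH 75 -> [-32, -20, 75]
7. DUP -> [-32, -20, 75, 75]

[-32, -20, 75, 75]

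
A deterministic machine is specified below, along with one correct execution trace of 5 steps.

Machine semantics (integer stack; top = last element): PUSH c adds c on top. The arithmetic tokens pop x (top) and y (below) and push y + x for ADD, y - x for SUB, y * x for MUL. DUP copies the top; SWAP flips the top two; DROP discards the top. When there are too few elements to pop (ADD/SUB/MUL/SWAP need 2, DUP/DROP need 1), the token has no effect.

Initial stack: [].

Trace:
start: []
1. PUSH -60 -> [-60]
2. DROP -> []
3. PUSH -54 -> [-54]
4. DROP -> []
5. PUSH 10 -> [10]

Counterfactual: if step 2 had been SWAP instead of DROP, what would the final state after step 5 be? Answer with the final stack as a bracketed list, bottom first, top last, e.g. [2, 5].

(re-executing from step 2 with the substitution; state before step 2: [-60])
2. SWAP -> [-60]
3. PUSH -54 -> [-60, -54]
4. DROP -> [-60]
5. PUSH 10 -> [-60, 10]

[-60, 10]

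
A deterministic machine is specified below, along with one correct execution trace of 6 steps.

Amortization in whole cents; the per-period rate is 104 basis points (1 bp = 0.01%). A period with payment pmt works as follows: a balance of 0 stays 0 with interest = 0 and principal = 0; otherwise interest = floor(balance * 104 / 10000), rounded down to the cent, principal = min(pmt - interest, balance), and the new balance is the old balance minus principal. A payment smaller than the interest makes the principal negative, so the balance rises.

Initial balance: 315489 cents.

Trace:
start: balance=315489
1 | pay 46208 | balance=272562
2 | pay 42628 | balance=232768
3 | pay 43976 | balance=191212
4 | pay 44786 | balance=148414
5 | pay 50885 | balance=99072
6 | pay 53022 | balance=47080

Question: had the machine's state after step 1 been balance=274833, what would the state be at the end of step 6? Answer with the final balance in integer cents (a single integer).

state after step 1 := balance=274833
2 | pay 42628 | balance=235063
3 | pay 43976 | balance=193531
4 | pay 44786 | balance=150757
5 | pay 50885 | balance=101439
6 | pay 53022 | balance=49471

49471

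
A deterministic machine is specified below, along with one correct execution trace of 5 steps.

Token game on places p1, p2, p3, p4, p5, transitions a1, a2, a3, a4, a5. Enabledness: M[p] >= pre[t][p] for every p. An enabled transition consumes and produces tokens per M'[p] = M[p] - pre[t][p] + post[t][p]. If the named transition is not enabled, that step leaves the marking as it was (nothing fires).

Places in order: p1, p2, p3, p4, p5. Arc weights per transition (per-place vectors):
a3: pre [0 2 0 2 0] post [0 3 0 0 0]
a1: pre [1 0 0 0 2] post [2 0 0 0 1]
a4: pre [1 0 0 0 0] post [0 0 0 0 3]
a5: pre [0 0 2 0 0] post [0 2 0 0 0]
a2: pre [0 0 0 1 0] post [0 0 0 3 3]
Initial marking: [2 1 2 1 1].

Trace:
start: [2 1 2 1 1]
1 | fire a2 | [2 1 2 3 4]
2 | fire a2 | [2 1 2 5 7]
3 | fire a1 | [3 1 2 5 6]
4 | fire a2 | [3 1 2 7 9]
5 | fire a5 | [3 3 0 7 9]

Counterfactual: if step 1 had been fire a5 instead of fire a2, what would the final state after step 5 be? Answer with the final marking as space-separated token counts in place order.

(re-executing from step 1 with the substitution; state before step 1: [2 1 2 1 1])
1 | fire a5 | [2 3 0 1 1]
2 | fire a2 | [2 3 0 3 4]
3 | fire a1 | [3 3 0 3 3]
4 | fire a2 | [3 3 0 5 6]
5 | fire a5 | [3 3 0 5 6]

3 3 0 5 6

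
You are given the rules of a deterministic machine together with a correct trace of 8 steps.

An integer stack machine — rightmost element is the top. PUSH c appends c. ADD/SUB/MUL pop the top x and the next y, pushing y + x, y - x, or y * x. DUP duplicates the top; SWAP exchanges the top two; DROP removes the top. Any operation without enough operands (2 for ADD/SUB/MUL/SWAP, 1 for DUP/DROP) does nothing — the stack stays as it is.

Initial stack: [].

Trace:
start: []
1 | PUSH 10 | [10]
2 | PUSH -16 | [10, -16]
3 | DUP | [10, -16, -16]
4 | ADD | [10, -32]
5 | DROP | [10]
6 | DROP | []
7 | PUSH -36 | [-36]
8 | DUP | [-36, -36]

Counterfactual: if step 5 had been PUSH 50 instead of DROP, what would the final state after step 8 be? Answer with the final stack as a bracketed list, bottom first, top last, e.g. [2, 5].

(re-executing from step 5 with the substitution; state before step 5: [10, -32])
5 | PUSH 50 | [10, -32, 50]
6 | DROP | [10, -32]
7 | PUSH -36 | [10, -32, -36]
8 | DUP | [10, -32, -36, -36]

[10, -32, -36, -36]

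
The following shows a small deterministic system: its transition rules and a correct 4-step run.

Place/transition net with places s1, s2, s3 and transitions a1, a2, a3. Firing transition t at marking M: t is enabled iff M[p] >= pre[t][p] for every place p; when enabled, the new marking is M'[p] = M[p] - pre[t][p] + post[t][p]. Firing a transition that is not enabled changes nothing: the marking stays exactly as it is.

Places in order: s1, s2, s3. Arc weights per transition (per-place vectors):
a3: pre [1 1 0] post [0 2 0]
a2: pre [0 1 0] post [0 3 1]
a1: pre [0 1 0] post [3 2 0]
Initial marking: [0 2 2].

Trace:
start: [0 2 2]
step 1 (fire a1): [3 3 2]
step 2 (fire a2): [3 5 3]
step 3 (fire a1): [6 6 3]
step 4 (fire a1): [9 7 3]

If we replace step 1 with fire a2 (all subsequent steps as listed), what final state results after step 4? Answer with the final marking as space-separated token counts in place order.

6 8 4

(re-executing from step 1 with the substitution; state before step 1: [0 2 2])
step 1 (fire a2): [0 4 3]
step 2 (fire a2): [0 6 4]
step 3 (fire a1): [3 7 4]
step 4 (fire a1): [6 8 4]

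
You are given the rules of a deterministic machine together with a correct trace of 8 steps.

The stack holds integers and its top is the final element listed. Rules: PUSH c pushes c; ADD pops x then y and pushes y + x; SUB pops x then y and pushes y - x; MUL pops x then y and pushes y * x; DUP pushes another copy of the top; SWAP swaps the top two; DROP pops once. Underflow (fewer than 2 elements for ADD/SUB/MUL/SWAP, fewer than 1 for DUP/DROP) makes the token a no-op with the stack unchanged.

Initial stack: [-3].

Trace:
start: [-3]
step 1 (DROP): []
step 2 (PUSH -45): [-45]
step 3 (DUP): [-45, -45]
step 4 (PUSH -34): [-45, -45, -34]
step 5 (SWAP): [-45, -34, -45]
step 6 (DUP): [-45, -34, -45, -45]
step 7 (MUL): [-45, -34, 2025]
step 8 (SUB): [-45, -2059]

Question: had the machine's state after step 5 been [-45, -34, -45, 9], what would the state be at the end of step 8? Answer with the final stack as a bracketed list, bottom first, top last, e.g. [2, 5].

[-45, -34, -126]

state after step 5 := [-45, -34, -45, 9]
step 6 (DUP): [-45, -34, -45, 9, 9]
step 7 (MUL): [-45, -34, -45, 81]
step 8 (SUB): [-45, -34, -126]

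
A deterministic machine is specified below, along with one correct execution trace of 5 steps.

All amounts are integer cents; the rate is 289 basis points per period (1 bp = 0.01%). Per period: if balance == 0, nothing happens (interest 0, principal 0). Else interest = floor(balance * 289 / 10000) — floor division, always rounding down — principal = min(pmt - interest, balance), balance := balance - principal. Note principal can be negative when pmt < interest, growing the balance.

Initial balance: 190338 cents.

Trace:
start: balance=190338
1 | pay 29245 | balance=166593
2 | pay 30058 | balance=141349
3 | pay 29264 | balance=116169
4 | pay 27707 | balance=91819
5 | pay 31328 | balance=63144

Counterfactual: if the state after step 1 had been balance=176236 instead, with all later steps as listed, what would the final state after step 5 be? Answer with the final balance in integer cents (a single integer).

73952

state after step 1 := balance=176236
2 | pay 30058 | balance=151271
3 | pay 29264 | balance=126378
4 | pay 27707 | balance=102323
5 | pay 31328 | balance=73952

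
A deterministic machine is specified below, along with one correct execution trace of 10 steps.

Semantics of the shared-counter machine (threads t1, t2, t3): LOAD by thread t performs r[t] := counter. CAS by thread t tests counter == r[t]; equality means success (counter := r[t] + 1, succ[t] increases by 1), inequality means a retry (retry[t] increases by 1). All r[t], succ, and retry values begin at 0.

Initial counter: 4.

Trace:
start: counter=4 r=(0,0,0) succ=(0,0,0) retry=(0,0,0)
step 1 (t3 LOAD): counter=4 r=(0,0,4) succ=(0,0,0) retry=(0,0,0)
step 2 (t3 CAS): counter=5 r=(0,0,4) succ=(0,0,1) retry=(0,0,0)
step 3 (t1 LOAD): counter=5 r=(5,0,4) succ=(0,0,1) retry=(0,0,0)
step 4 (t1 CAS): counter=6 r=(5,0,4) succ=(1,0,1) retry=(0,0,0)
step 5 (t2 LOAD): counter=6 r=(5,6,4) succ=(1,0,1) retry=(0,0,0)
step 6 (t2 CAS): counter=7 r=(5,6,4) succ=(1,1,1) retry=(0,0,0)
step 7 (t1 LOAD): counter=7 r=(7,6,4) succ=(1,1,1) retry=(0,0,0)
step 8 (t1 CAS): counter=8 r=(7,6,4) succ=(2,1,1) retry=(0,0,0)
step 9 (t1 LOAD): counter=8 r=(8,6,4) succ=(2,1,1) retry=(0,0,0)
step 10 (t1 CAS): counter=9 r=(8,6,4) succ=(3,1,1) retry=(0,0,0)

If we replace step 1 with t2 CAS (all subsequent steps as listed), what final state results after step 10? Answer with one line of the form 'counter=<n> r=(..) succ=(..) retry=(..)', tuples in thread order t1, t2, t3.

(re-executing from step 1 with the substitution; state before step 1: counter=4 r=(0,0,0) succ=(0,0,0) retry=(0,0,0))
step 1 (t2 CAS): counter=4 r=(0,0,0) succ=(0,0,0) retry=(0,1,0)
step 2 (t3 CAS): counter=4 r=(0,0,0) succ=(0,0,0) retry=(0,1,1)
step 3 (t1 LOAD): counter=4 r=(4,0,0) succ=(0,0,0) retry=(0,1,1)
step 4 (t1 CAS): counter=5 r=(4,0,0) succ=(1,0,0) retry=(0,1,1)
step 5 (t2 LOAD): counter=5 r=(4,5,0) succ=(1,0,0) retry=(0,1,1)
step 6 (t2 CAS): counter=6 r=(4,5,0) succ=(1,1,0) retry=(0,1,1)
step 7 (t1 LOAD): counter=6 r=(6,5,0) succ=(1,1,0) retry=(0,1,1)
step 8 (t1 CAS): counter=7 r=(6,5,0) succ=(2,1,0) retry=(0,1,1)
step 9 (t1 LOAD): counter=7 r=(7,5,0) succ=(2,1,0) retry=(0,1,1)
step 10 (t1 CAS): counter=8 r=(7,5,0) succ=(3,1,0) retry=(0,1,1)

counter=8 r=(7,5,0) succ=(3,1,0) retry=(0,1,1)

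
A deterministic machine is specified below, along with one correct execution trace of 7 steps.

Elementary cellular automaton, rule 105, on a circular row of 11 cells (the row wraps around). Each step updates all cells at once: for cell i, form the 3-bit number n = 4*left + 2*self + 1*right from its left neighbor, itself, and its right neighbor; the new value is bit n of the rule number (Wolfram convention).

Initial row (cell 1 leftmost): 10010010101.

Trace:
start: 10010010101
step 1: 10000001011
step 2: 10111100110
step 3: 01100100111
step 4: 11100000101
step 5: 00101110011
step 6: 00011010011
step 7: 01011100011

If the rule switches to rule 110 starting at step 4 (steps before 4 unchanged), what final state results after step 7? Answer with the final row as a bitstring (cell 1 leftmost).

11100000011

(re-executing steps 4..7 under rule 110; state before step 4: 01100100111)
step 4: 11101101101
step 5: 00111111111
step 6: 01100000001
step 7: 11100000011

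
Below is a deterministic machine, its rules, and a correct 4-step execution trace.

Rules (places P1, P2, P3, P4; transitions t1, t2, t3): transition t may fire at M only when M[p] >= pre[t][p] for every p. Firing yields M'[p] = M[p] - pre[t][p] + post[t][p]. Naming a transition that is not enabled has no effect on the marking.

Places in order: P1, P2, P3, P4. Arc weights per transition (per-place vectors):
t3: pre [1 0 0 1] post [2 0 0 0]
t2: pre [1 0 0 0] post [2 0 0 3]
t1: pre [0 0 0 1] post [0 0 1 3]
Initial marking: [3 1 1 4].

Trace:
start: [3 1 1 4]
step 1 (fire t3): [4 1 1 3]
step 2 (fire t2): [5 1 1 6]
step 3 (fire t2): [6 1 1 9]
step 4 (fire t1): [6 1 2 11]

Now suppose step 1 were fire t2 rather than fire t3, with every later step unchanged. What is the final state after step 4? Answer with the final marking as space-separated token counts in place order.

(re-executing from step 1 with the substitution; state before step 1: [3 1 1 4])
step 1 (fire t2): [4 1 1 7]
step 2 (fire t2): [5 1 1 10]
step 3 (fire t2): [6 1 1 13]
step 4 (fire t1): [6 1 2 15]

6 1 2 15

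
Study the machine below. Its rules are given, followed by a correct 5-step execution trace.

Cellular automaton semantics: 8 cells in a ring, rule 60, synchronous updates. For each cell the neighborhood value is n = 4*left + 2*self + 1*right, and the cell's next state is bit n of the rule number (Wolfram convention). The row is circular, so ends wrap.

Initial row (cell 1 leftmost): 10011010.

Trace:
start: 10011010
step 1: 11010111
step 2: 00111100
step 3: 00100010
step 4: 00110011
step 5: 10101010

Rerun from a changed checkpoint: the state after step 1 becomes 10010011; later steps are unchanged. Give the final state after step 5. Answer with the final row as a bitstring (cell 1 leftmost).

state after step 1 := 10010011
step 2: 01011010
step 3: 01110111
step 4: 11001100
step 5: 10101010

10101010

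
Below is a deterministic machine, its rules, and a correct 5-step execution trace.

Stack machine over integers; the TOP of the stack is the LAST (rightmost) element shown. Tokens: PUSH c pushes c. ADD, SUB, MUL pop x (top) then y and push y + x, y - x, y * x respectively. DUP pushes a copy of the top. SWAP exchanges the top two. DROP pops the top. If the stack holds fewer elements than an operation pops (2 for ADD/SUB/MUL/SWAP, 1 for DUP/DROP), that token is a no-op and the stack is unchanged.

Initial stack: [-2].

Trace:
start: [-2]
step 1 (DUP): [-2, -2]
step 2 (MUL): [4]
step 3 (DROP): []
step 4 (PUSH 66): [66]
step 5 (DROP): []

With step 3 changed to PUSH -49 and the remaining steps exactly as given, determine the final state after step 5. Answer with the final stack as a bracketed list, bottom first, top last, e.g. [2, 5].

(re-executing from step 3 with the substitution; state before step 3: [4])
step 3 (PUSH -49): [4, -49]
step 4 (PUSH 66): [4, -49, 66]
step 5 (DROP): [4, -49]

[4, -49]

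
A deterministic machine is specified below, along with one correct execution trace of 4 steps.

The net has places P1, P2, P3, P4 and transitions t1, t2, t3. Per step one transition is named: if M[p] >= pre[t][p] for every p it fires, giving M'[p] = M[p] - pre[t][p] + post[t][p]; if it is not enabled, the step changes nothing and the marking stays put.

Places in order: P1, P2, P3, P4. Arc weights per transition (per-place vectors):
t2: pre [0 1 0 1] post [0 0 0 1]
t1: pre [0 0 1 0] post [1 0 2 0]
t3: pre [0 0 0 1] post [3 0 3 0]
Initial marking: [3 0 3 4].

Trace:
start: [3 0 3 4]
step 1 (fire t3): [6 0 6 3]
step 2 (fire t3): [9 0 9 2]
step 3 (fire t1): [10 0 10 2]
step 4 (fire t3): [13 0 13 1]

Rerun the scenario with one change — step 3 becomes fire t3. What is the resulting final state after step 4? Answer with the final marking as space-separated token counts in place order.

(re-executing from step 3 with the substitution; state before step 3: [9 0 9 2])
step 3 (fire t3): [12 0 12 1]
step 4 (fire t3): [15 0 15 0]

15 0 15 0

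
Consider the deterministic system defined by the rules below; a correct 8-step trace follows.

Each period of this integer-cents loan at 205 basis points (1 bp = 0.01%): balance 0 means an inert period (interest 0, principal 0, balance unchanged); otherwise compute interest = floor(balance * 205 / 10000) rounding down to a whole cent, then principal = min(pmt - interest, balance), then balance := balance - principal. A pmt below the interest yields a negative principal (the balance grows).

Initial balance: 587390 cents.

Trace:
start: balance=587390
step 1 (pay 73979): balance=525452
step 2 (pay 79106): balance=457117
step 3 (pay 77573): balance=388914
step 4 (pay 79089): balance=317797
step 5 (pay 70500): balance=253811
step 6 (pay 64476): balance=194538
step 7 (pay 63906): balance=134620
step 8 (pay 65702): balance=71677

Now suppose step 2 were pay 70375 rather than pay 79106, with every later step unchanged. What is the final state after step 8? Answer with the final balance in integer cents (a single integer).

(re-executing from step 2 with the substitution; state before step 2: balance=525452)
step 2 (pay 70375): balance=465848
step 3 (pay 77573): balance=397824
step 4 (pay 79089): balance=326890
step 5 (pay 70500): balance=263091
step 6 (pay 64476): balance=204008
step 7 (pay 63906): balance=144284
step 8 (pay 65702): balance=81539

81539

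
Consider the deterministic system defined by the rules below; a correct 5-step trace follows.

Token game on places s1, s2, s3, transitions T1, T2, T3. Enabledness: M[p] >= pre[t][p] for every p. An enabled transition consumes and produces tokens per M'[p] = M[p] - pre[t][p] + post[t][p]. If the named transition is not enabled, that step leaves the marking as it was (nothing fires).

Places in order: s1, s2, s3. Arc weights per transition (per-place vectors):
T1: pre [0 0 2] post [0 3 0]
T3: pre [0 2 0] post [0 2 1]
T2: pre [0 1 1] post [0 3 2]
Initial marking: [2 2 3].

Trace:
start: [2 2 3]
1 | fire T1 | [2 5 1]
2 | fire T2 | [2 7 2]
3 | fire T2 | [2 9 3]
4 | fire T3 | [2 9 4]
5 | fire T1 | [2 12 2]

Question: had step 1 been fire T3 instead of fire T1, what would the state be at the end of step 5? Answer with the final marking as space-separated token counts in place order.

2 9 5

(re-executing from step 1 with the substitution; state before step 1: [2 2 3])
1 | fire T3 | [2 2 4]
2 | fire T2 | [2 4 5]
3 | fire T2 | [2 6 6]
4 | fire T3 | [2 6 7]
5 | fire T1 | [2 9 5]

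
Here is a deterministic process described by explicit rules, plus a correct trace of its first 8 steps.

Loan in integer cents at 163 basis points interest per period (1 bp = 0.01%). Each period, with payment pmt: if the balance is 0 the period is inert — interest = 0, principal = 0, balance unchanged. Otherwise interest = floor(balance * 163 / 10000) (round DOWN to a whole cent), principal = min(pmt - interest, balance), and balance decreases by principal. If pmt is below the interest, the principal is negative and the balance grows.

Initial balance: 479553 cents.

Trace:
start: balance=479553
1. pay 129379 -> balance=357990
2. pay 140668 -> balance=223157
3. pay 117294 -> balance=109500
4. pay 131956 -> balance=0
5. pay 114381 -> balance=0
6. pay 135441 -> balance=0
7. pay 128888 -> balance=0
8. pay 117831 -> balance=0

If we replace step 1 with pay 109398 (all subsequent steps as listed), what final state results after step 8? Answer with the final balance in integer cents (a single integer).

(re-executing from step 1 with the substitution; state before step 1: balance=479553)
1. pay 109398 -> balance=377971
2. pay 140668 -> balance=243463
3. pay 117294 -> balance=130137
4. pay 131956 -> balance=302
5. pay 114381 -> balance=0
6. pay 135441 -> balance=0
7. pay 128888 -> balance=0
8. pay 117831 -> balance=0

0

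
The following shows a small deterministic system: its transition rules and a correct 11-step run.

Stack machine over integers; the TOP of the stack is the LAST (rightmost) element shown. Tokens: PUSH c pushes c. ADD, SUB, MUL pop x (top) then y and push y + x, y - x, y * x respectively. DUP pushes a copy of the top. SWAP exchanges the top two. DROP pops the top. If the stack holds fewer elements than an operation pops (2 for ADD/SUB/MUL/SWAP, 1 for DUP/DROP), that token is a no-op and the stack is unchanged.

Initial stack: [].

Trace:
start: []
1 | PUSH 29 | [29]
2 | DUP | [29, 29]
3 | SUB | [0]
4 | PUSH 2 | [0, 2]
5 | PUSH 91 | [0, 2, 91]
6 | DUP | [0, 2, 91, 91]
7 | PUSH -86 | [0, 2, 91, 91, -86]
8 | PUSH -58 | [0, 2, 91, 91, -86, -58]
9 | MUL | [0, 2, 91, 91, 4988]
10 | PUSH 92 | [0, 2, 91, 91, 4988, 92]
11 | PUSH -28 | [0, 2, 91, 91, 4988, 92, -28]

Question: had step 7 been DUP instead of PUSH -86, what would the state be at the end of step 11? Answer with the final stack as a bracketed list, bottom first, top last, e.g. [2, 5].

(re-executing from step 7 with the substitution; state before step 7: [0, 2, 91, 91])
7 | DUP | [0, 2, 91, 91, 91]
8 | PUSH -58 | [0, 2, 91, 91, 91, -58]
9 | MUL | [0, 2, 91, 91, -5278]
10 | PUSH 92 | [0, 2, 91, 91, -5278, 92]
11 | PUSH -28 | [0, 2, 91, 91, -5278, 92, -28]

[0, 2, 91, 91, -5278, 92, -28]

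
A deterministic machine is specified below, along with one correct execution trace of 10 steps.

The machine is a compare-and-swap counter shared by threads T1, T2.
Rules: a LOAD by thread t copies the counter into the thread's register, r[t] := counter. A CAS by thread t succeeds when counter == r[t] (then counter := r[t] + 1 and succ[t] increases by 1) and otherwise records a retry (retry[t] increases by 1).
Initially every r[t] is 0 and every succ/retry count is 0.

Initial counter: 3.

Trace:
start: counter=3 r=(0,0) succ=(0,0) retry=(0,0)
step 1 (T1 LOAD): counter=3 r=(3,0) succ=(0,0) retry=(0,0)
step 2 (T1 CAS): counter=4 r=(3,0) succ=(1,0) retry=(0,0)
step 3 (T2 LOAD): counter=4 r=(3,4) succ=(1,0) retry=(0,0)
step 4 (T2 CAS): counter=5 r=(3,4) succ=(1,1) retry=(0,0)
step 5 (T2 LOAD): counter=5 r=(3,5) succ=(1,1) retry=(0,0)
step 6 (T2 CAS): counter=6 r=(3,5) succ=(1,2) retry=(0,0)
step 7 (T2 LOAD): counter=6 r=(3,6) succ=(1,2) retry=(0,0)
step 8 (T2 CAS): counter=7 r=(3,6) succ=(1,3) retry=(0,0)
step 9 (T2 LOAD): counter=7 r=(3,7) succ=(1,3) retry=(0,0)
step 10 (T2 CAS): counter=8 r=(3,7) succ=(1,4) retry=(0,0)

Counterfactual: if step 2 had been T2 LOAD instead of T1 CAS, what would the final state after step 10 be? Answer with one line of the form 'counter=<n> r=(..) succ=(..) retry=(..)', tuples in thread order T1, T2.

(re-executing from step 2 with the substitution; state before step 2: counter=3 r=(3,0) succ=(0,0) retry=(0,0))
step 2 (T2 LOAD): counter=3 r=(3,3) succ=(0,0) retry=(0,0)
step 3 (T2 LOAD): counter=3 r=(3,3) succ=(0,0) retry=(0,0)
step 4 (T2 CAS): counter=4 r=(3,3) succ=(0,1) retry=(0,0)
step 5 (T2 LOAD): counter=4 r=(3,4) succ=(0,1) retry=(0,0)
step 6 (T2 CAS): counter=5 r=(3,4) succ=(0,2) retry=(0,0)
step 7 (T2 LOAD): counter=5 r=(3,5) succ=(0,2) retry=(0,0)
step 8 (T2 CAS): counter=6 r=(3,5) succ=(0,3) retry=(0,0)
step 9 (T2 LOAD): counter=6 r=(3,6) succ=(0,3) retry=(0,0)
step 10 (T2 CAS): counter=7 r=(3,6) succ=(0,4) retry=(0,0)

counter=7 r=(3,6) succ=(0,4) retry=(0,0)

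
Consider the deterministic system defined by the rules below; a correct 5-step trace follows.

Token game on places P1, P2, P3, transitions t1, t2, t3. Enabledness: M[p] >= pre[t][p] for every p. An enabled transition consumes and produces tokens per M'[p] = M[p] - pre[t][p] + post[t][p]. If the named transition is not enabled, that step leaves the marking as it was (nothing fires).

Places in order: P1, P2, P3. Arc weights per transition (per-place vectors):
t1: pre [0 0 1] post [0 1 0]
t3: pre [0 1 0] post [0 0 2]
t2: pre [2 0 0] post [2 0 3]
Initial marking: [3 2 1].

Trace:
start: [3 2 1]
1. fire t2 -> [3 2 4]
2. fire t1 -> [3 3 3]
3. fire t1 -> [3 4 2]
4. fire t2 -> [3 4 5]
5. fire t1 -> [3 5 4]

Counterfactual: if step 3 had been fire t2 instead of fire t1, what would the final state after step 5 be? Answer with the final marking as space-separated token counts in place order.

(re-executing from step 3 with the substitution; state before step 3: [3 3 3])
3. fire t2 -> [3 3 6]
4. fire t2 -> [3 3 9]
5. fire t1 -> [3 4 8]

3 4 8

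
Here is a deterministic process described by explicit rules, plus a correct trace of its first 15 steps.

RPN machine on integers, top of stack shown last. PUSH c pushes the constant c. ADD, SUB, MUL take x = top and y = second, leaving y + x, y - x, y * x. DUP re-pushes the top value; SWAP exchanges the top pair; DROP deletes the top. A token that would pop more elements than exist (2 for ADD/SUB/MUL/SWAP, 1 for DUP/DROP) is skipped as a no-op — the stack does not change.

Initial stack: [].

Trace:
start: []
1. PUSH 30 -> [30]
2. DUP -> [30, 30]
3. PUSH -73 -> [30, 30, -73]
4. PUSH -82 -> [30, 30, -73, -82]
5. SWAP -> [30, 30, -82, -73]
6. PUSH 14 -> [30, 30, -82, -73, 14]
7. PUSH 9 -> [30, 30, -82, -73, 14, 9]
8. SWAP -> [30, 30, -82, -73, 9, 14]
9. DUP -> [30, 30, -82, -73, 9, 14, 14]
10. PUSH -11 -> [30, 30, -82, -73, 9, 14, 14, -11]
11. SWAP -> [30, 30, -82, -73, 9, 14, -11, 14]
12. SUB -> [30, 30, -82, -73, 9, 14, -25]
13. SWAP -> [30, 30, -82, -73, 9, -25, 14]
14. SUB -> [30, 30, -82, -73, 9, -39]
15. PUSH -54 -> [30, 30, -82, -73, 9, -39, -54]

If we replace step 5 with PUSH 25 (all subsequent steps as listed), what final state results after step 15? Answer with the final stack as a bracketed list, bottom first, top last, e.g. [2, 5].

[30, 30, -73, -82, 25, 9, -39, -54]

(re-executing from step 5 with the substitution; state before step 5: [30, 30, -73, -82])
5. PUSH 25 -> [30, 30, -73, -82, 25]
6. PUSH 14 -> [30, 30, -73, -82, 25, 14]
7. PUSH 9 -> [30, 30, -73, -82, 25, 14, 9]
8. SWAP -> [30, 30, -73, -82, 25, 9, 14]
9. DUP -> [30, 30, -73, -82, 25, 9, 14, 14]
10. PUSH -11 -> [30, 30, -73, -82, 25, 9, 14, 14, -11]
11. SWAP -> [30, 30, -73, -82, 25, 9, 14, -11, 14]
12. SUB -> [30, 30, -73, -82, 25, 9, 14, -25]
13. SWAP -> [30, 30, -73, -82, 25, 9, -25, 14]
14. SUB -> [30, 30, -73, -82, 25, 9, -39]
15. PUSH -54 -> [30, 30, -73, -82, 25, 9, -39, -54]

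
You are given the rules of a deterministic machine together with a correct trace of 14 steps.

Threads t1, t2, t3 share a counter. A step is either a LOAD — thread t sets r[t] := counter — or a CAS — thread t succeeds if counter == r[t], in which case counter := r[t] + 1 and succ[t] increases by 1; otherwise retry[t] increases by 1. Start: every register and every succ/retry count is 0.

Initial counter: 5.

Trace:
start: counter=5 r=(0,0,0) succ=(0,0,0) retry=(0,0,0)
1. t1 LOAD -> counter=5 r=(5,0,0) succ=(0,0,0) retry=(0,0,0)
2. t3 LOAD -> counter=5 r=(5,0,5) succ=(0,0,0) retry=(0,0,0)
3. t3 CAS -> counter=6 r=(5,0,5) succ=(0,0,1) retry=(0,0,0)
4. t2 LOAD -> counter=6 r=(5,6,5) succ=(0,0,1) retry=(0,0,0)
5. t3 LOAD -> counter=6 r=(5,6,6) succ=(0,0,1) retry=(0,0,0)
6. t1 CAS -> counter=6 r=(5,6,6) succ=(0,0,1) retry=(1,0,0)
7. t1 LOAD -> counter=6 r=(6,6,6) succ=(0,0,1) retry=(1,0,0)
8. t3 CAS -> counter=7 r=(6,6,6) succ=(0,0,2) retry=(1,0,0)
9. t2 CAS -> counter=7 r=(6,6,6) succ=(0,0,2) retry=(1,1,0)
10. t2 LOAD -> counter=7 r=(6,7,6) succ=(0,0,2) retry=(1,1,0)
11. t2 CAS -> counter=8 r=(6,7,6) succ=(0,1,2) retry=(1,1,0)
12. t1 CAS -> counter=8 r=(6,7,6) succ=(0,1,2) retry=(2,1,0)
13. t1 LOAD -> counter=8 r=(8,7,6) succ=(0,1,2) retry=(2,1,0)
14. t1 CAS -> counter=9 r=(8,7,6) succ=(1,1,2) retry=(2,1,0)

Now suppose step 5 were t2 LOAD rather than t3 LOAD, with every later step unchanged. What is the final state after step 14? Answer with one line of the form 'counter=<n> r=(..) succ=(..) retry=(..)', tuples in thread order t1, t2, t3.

counter=9 r=(8,7,5) succ=(1,2,1) retry=(2,0,1)

(re-executing from step 5 with the substitution; state before step 5: counter=6 r=(5,6,5) succ=(0,0,1) retry=(0,0,0))
5. t2 LOAD -> counter=6 r=(5,6,5) succ=(0,0,1) retry=(0,0,0)
6. t1 CAS -> counter=6 r=(5,6,5) succ=(0,0,1) retry=(1,0,0)
7. t1 LOAD -> counter=6 r=(6,6,5) succ=(0,0,1) retry=(1,0,0)
8. t3 CAS -> counter=6 r=(6,6,5) succ=(0,0,1) retry=(1,0,1)
9. t2 CAS -> counter=7 r=(6,6,5) succ=(0,1,1) retry=(1,0,1)
10. t2 LOAD -> counter=7 r=(6,7,5) succ=(0,1,1) retry=(1,0,1)
11. t2 CAS -> counter=8 r=(6,7,5) succ=(0,2,1) retry=(1,0,1)
12. t1 CAS -> counter=8 r=(6,7,5) succ=(0,2,1) retry=(2,0,1)
13. t1 LOAD -> counter=8 r=(8,7,5) succ=(0,2,1) retry=(2,0,1)
14. t1 CAS -> counter=9 r=(8,7,5) succ=(1,2,1) retry=(2,0,1)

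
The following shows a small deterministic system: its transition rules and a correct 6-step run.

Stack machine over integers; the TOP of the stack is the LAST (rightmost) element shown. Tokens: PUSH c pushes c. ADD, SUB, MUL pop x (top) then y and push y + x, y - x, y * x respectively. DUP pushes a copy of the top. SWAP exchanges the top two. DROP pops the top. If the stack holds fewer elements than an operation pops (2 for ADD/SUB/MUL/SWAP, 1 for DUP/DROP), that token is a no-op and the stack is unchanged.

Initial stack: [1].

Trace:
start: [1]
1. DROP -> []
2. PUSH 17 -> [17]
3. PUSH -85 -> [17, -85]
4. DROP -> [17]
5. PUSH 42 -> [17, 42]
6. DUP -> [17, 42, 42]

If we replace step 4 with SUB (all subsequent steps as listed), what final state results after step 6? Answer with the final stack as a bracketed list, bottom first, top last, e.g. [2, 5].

(re-executing from step 4 with the substitution; state before step 4: [17, -85])
4. SUB -> [102]
5. PUSH 42 -> [102, 42]
6. DUP -> [102, 42, 42]

[102, 42, 42]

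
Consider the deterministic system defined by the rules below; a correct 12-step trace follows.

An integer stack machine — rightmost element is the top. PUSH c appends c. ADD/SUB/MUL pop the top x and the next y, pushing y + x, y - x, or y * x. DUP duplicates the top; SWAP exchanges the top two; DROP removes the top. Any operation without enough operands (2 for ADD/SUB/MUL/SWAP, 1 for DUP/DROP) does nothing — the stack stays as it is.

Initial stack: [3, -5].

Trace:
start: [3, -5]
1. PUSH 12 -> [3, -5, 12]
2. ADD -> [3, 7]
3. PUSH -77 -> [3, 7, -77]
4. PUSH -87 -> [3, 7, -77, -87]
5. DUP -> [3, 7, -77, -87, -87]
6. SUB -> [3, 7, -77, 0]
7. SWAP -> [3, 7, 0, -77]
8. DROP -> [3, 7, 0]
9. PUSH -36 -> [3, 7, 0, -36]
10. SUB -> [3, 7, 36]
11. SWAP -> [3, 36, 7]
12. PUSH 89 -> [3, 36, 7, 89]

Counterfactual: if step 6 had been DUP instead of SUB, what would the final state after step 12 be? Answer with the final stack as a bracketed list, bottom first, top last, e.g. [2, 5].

[3, 7, -77, -51, -87, 89]

(re-executing from step 6 with the substitution; state before step 6: [3, 7, -77, -87, -87])
6. DUP -> [3, 7, -77, -87, -87, -87]
7. SWAP -> [3, 7, -77, -87, -87, -87]
8. DROP -> [3, 7, -77, -87, -87]
9. PUSH -36 -> [3, 7, -77, -87, -87, -36]
10. SUB -> [3, 7, -77, -87, -51]
11. SWAP -> [3, 7, -77, -51, -87]
12. PUSH 89 -> [3, 7, -77, -51, -87, 89]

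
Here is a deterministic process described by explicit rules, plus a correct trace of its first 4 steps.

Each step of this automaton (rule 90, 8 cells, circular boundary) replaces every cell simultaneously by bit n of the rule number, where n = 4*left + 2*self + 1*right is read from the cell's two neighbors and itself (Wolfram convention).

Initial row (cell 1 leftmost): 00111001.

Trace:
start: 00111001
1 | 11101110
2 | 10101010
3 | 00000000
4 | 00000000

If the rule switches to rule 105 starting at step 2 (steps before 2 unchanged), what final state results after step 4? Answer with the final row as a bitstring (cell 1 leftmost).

10111011

(re-executing steps 2..4 under rule 105; state before step 2: 11101110)
2 | 10111011
3 | 11101110
4 | 10111011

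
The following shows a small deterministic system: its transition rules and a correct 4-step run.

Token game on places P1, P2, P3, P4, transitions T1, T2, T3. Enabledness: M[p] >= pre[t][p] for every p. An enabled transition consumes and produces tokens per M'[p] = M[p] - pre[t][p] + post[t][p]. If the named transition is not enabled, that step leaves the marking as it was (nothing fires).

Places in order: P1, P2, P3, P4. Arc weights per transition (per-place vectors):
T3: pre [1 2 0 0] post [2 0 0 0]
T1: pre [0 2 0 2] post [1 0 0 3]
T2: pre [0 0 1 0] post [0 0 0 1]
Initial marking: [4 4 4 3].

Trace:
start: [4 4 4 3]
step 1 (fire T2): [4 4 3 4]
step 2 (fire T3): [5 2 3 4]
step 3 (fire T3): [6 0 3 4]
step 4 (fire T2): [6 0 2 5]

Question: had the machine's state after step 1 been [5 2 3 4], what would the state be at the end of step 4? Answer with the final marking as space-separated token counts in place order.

6 0 2 5

state after step 1 := [5 2 3 4]
step 2 (fire T3): [6 0 3 4]
step 3 (fire T3): [6 0 3 4]
step 4 (fire T2): [6 0 2 5]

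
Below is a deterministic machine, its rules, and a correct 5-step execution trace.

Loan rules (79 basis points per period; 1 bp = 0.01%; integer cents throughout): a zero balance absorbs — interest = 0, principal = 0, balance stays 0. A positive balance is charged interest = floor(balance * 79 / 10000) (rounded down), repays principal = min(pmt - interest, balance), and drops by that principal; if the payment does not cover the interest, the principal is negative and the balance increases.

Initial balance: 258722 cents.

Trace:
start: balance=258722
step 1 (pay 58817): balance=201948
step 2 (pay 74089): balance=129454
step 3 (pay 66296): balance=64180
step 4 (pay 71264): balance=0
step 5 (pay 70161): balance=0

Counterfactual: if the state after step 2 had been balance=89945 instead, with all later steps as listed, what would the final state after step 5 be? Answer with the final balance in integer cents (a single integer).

0

state after step 2 := balance=89945
step 3 (pay 66296): balance=24359
step 4 (pay 71264): balance=0
step 5 (pay 70161): balance=0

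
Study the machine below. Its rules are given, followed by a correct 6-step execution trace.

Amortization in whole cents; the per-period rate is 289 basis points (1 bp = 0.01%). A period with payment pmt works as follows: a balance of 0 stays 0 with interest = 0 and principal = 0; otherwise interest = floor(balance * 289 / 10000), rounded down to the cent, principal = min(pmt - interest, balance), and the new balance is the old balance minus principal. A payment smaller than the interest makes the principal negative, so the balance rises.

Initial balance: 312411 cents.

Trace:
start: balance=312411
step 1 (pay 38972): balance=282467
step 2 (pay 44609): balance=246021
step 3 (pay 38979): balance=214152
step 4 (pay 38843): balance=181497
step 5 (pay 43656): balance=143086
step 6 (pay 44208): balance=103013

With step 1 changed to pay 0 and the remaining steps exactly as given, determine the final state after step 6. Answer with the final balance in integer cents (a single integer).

(re-executing from step 1 with the substitution; state before step 1: balance=312411)
step 1 (pay 0): balance=321439
step 2 (pay 44609): balance=286119
step 3 (pay 38979): balance=255408
step 4 (pay 38843): balance=223946
step 5 (pay 43656): balance=186762
step 6 (pay 44208): balance=147951

147951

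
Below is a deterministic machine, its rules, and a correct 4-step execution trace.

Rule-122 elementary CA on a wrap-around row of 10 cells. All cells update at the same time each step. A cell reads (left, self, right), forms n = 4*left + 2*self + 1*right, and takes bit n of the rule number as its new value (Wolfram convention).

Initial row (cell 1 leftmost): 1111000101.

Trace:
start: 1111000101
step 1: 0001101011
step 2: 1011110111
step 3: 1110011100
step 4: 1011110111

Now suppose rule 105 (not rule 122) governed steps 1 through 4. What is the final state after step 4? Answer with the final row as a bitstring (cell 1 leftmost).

(re-executing steps 1..4 under rule 105; state before step 1: 1111000101)
step 1: 0001010011
step 2: 0100100011
step 3: 1000001011
step 4: 1011100110

1011100110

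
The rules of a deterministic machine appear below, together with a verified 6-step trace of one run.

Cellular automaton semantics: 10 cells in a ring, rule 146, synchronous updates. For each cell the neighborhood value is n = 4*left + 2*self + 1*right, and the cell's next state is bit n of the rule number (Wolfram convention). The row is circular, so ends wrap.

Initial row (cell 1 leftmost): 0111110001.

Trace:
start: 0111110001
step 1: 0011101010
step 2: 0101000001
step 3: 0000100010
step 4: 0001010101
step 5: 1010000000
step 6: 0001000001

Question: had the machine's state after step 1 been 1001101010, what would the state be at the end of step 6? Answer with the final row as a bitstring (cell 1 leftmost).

state after step 1 := 1001101010
step 2: 0110000000
step 3: 1001000000
step 4: 0110100001
step 5: 0000010010
step 6: 0000101101

0000101101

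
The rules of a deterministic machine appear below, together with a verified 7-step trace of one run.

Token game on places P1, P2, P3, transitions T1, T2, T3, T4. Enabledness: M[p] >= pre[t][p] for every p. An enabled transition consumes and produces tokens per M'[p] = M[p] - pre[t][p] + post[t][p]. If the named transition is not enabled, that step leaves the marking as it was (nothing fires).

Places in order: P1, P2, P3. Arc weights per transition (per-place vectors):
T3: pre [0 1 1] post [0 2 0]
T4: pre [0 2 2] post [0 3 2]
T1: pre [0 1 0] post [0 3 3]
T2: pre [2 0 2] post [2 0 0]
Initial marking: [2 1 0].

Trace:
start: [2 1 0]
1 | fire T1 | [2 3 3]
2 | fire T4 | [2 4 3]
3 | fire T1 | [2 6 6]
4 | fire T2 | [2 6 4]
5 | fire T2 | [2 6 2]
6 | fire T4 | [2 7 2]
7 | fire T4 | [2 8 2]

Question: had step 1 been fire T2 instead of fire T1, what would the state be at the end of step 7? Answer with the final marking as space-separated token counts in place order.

(re-executing from step 1 with the substitution; state before step 1: [2 1 0])
1 | fire T2 | [2 1 0]
2 | fire T4 | [2 1 0]
3 | fire T1 | [2 3 3]
4 | fire T2 | [2 3 1]
5 | fire T2 | [2 3 1]
6 | fire T4 | [2 3 1]
7 | fire T4 | [2 3 1]

2 3 1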